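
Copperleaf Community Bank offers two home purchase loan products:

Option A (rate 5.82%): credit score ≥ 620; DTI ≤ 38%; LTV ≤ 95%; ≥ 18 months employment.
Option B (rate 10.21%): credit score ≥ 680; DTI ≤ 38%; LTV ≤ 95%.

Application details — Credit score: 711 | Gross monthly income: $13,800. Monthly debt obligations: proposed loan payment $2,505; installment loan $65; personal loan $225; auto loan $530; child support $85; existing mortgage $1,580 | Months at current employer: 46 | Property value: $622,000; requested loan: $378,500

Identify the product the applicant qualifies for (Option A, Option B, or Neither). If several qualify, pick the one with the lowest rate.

Total debts = (2,505 + 65 + 225 + 530 + 85 + 1,580) = 4,990; DTI = 4,990/13,800 = 36.2%.
LTV = 378,500/622,000 = 60.9%.
Option A: score 711 ≥ 620; DTI 36.2% ≤ 38%; LTV 60.9% ≤ 95%; employment 46 ≥ 18 mo → qualifies.
Option B: score 711 ≥ 680; DTI 36.2% ≤ 38%; LTV 60.9% ≤ 95% → qualifies.
Qualifying: Option A, Option B. Lowest rate is 5.82% → Option A.

Option A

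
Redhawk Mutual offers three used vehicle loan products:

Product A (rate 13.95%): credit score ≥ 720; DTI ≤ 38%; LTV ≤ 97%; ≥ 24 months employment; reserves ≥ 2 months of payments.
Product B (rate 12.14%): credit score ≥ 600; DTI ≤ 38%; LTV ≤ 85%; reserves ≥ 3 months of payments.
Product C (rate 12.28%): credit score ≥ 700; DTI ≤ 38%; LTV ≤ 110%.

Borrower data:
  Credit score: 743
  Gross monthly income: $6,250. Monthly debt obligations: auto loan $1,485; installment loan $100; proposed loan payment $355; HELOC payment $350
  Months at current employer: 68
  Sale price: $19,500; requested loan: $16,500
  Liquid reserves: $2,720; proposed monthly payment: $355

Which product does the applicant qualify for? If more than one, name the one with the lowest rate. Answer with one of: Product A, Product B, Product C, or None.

Total debts = (1,485 + 100 + 355 + 350) = 2,290; DTI = 2,290/6,250 = 36.6%.
LTV = 16,500/19,500 = 84.6%.
Reserves = 2,720/355 = 7.7 months.
Product A: score 743 ≥ 720; DTI 36.6% ≤ 38%; LTV 84.6% ≤ 97%; employment 68 ≥ 24 mo; reserves 7.7 ≥ 2 mo → qualifies.
Product B: score 743 ≥ 600; DTI 36.6% ≤ 38%; LTV 84.6% ≤ 85%; reserves 7.7 ≥ 3 mo → qualifies.
Product C: score 743 ≥ 700; DTI 36.6% ≤ 38%; LTV 84.6% ≤ 110% → qualifies.
Qualifying: Product A, Product B, Product C. Lowest rate is 12.14% → Product B.

Product B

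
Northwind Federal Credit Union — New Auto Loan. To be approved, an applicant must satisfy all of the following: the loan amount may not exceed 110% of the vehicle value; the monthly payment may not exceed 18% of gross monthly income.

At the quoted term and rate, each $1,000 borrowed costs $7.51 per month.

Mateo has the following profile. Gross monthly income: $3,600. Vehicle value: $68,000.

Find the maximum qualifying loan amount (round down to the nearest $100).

$74,800

Payment cap: 18% × $3,600 = $648/month.
At $7.51 per $1,000, that supports 648/7.51 × 1,000 ≈ $86,284 → $86,200.
LTV cap: 110% × $68,000 = $74,800 → $74,800.
Binding constraint: loan-to-value.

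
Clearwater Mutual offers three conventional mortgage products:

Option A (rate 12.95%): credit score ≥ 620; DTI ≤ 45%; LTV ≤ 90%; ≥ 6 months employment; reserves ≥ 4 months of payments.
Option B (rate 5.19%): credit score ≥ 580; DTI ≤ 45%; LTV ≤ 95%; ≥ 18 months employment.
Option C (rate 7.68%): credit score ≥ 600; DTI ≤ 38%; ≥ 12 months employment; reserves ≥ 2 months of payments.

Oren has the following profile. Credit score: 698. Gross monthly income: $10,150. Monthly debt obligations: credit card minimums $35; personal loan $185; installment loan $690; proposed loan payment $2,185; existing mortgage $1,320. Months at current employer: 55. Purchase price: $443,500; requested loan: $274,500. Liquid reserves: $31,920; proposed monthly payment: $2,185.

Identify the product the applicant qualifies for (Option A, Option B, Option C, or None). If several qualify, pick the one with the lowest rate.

Total debts = (35 + 185 + 690 + 2,185 + 1,320) = 4,415; DTI = 4,415/10,150 = 43.5%.
LTV = 274,500/443,500 = 61.9%.
Reserves = 31,920/2,185 = 14.6 months.
Option A: score 698 ≥ 620; DTI 43.5% ≤ 45%; LTV 61.9% ≤ 90%; employment 55 ≥ 6 mo; reserves 14.6 ≥ 4 mo → qualifies.
Option B: score 698 ≥ 580; DTI 43.5% ≤ 45%; LTV 61.9% ≤ 95%; employment 55 ≥ 18 mo → qualifies.
Option C: score 698 ≥ 600; DTI 43.5% > 38%; employment 55 ≥ 12 mo; reserves 14.6 ≥ 2 mo → does not qualify.
Qualifying: Option A, Option B. Lowest rate is 5.19% → Option B.

Option B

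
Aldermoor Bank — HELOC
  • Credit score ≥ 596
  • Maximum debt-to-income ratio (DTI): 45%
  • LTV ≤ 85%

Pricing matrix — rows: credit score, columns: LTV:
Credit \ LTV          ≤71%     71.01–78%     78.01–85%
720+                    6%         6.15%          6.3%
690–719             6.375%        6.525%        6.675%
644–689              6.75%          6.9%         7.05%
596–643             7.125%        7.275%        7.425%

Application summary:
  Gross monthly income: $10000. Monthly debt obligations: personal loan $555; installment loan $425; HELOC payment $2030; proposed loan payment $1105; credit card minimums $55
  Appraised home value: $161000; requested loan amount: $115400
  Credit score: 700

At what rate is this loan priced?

6.525%

Credit score 700 ≥ 596; Total monthly debts = (555 + 425 + 2,030 + 1,105 + 55) = 4,170. DTI: 4,170 ÷ 10,000 = 41.7%, within the 45% cap
Loan-to-value = 115,400/161,000 = 71.7% — pass (85% max)
Credit 700 → row 690–719; LTV 71.7% → column 71.01–78%. Grid cell → 6.525%.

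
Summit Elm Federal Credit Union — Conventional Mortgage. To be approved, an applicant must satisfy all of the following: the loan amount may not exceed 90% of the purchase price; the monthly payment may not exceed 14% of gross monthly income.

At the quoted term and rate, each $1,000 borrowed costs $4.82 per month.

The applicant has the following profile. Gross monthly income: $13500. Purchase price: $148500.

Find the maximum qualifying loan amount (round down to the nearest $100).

$133,600

Payment cap: 14% × $13,500 = $1,890/month.
At $4.82 per $1,000, that supports 1,890/4.82 × 1,000 ≈ $392,116 → $392,100.
LTV cap: 90% × $148,500 = $133,650 → $133,600.
Binding constraint: loan-to-value.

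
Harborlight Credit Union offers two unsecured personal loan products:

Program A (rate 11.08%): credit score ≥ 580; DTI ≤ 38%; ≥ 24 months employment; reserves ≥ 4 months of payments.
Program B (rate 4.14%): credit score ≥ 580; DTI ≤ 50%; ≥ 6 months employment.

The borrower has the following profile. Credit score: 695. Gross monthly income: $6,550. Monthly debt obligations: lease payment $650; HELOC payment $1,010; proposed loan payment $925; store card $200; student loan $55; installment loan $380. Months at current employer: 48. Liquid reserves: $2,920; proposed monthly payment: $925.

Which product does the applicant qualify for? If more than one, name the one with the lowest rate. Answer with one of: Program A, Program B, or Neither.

Total debts = (650 + 1,010 + 925 + 200 + 55 + 380) = 3,220; DTI = 3,220/6,550 = 49.2%.
Reserves = 2,920/925 = 3.2 months.
Program A: score 695 ≥ 580; DTI 49.2% > 38%; employment 48 ≥ 24 mo; reserves 3.2 < 4 mo → does not qualify.
Program B: score 695 ≥ 580; DTI 49.2% ≤ 50%; employment 48 ≥ 6 mo → qualifies.

Program B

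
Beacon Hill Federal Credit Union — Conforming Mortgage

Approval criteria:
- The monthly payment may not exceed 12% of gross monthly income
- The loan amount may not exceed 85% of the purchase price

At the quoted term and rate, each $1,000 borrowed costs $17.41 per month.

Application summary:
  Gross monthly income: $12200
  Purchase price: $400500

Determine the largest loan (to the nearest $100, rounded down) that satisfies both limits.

$84,000

Payment cap: 12% × $12,200 = $1,464/month.
At $17.41 per $1,000, that supports 1,464/17.41 × 1,000 ≈ $84,089 → $84,000.
LTV cap: 85% × $400,500 = $340,425 → $340,400.
Binding constraint: payment-to-income.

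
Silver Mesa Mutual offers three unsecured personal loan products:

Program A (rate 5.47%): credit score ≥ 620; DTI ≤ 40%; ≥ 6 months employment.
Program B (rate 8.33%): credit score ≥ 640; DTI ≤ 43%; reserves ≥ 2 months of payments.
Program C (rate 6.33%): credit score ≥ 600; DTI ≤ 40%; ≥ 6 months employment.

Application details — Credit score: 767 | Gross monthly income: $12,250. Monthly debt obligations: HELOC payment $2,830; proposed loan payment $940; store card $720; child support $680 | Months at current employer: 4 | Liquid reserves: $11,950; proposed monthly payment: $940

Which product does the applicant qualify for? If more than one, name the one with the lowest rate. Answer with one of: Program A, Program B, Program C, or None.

Program B

Total debts = (2,830 + 940 + 720 + 680) = 5,170; DTI = 5,170/12,250 = 42.2%.
Reserves = 11,950/940 = 12.7 months.
Program A: score 767 ≥ 620; DTI 42.2% > 40%; employment 4 < 6 mo → does not qualify.
Program B: score 767 ≥ 640; DTI 42.2% ≤ 43%; reserves 12.7 ≥ 2 mo → qualifies.
Program C: score 767 ≥ 600; DTI 42.2% > 40%; employment 4 < 6 mo → does not qualify.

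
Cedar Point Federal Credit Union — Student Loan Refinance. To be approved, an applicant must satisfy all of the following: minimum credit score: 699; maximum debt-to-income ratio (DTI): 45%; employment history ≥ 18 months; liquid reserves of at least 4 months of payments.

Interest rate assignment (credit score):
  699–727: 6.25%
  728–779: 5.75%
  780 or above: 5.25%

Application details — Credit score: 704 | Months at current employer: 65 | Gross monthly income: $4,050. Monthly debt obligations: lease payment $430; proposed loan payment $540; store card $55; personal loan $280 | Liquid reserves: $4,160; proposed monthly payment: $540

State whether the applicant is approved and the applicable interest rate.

Approved at 6.25%

Credit score 704 ≥ 699 (meets minimum)
Employment 65 ≥ 18 months
Total monthly debts = (430 + 540 + 55 + 280) = 1,305. DTI: 1,305 ÷ 4,050 = 32.2%, within the 45% cap
Liquid reserves cover 4,160/540 = 7.7 months — ≥ 4 required
All requirements met. Score 704 falls in the 699–727 tier → 6.25%.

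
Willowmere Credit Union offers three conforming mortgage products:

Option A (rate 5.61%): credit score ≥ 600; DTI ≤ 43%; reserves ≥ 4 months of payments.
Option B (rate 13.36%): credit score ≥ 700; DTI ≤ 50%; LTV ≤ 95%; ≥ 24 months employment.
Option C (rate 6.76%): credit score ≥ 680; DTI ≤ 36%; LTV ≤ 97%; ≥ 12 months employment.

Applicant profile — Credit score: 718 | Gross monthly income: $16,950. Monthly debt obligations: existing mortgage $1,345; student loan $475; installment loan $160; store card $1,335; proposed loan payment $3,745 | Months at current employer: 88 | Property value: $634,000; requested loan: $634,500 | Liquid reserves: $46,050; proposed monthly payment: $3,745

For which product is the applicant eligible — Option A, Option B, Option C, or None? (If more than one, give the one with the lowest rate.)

Total debts = (1,345 + 475 + 160 + 1,335 + 3,745) = 7,060; DTI = 7,060/16,950 = 41.7%.
LTV = 634,500/634,000 = 100.1%.
Reserves = 46,050/3,745 = 12.3 months.
Option A: score 718 ≥ 600; DTI 41.7% ≤ 43%; reserves 12.3 ≥ 4 mo → qualifies.
Option B: score 718 ≥ 700; DTI 41.7% ≤ 50%; LTV 100.1% > 95%; employment 88 ≥ 24 mo → does not qualify.
Option C: score 718 ≥ 680; DTI 41.7% > 36%; LTV 100.1% > 97%; employment 88 ≥ 12 mo → does not qualify.

Option A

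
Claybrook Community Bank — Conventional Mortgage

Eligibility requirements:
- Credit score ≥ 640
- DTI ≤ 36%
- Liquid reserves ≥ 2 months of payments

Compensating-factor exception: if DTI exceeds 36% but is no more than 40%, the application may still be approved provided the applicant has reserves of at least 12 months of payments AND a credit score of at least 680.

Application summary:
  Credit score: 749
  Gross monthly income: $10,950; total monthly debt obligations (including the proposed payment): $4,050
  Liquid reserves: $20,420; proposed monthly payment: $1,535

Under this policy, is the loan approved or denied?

Approved

Credit score 749 ≥ 640 (meets base)
DTI: 4,050 ÷ 10,950 = 37%, over the 36% base limit.
Reserves = 20,420/1,535 = 13.3 months ≥ 2
DTI 37% is within the 36%–40% exception band; checking compensating factors.
Reserves 13.3 ≥ 12 months; credit score 749 ≥ 680.
Both compensating conditions met → exception applies.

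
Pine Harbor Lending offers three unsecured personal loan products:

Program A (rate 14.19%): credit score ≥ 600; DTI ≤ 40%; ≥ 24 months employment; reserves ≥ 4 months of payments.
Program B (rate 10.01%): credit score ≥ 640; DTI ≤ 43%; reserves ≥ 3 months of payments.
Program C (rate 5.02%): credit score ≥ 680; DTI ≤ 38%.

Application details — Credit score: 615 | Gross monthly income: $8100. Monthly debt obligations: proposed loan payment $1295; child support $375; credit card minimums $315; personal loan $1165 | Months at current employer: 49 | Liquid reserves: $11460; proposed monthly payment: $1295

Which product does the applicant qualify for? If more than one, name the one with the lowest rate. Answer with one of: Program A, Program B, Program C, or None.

Total debts = (1,295 + 375 + 315 + 1,165) = 3,150; DTI = 3,150/8,100 = 38.9%.
Reserves = 11,460/1,295 = 8.8 months.
Program A: score 615 ≥ 600; DTI 38.9% ≤ 40%; employment 49 ≥ 24 mo; reserves 8.8 ≥ 4 mo → qualifies.
Program B: score 615 < 640; DTI 38.9% ≤ 43%; reserves 8.8 ≥ 3 mo → does not qualify.
Program C: score 615 < 680; DTI 38.9% > 38% → does not qualify.

Program A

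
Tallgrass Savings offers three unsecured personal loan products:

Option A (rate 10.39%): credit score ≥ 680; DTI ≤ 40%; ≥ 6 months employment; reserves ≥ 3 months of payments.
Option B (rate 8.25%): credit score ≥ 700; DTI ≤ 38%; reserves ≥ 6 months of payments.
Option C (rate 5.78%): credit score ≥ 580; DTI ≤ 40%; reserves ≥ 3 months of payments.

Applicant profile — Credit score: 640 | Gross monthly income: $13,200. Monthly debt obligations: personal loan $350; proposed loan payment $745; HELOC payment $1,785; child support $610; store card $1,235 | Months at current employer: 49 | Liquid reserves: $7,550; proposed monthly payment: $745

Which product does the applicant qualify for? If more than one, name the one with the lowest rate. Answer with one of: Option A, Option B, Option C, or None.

Total debts = (350 + 745 + 1,785 + 610 + 1,235) = 4,725; DTI = 4,725/13,200 = 35.8%.
Reserves = 7,550/745 = 10.1 months.
Option A: score 640 < 680; DTI 35.8% ≤ 40%; employment 49 ≥ 6 mo; reserves 10.1 ≥ 3 mo → does not qualify.
Option B: score 640 < 700; DTI 35.8% ≤ 38%; reserves 10.1 ≥ 6 mo → does not qualify.
Option C: score 640 ≥ 580; DTI 35.8% ≤ 40%; reserves 10.1 ≥ 3 mo → qualifies.

Option C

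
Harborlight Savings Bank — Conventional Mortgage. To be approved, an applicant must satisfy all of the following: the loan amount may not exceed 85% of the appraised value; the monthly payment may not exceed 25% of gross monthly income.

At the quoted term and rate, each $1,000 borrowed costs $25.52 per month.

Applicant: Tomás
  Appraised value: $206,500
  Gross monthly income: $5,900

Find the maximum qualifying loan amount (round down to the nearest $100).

Payment cap: 25% × $5,900 = $1,475/month.
At $25.52 per $1,000, that supports 1,475/25.52 × 1,000 ≈ $57,797 → $57,700.
LTV cap: 85% × $206,500 = $175,525 → $175,500.
Binding constraint: payment-to-income.

$57,700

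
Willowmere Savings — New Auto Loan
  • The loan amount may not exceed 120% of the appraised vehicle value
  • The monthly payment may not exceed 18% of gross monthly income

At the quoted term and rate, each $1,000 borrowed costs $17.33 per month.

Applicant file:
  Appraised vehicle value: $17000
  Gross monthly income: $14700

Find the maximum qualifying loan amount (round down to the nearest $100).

Payment cap: 18% × $14,700 = $2,646/month.
At $17.33 per $1,000, that supports 2,646/17.33 × 1,000 ≈ $152,683 → $152,600.
LTV cap: 120% × $17,000 = $20,400 → $20,400.
Binding constraint: loan-to-value.

$20,400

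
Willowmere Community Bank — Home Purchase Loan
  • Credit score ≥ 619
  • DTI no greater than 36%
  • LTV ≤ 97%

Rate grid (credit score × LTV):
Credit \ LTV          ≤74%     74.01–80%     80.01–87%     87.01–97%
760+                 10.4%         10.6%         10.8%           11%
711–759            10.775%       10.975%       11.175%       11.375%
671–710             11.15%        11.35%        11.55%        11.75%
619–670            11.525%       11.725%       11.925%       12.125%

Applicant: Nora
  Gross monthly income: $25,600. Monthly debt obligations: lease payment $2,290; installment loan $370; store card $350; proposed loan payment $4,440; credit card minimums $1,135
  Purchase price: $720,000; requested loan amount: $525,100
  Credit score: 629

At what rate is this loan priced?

11.525%

Credit score 629 ≥ 619; Total monthly debts = (2,290 + 370 + 350 + 4,440 + 1,135) = 8,585. DTI = 8,585/25,600 = 33.5% ≤ 36%
LTV = 525,100/720,000 = 72.9% ≤ 97%
Credit 629 → row 619–670; LTV 72.9% → column ≤74%. Grid cell → 11.525%.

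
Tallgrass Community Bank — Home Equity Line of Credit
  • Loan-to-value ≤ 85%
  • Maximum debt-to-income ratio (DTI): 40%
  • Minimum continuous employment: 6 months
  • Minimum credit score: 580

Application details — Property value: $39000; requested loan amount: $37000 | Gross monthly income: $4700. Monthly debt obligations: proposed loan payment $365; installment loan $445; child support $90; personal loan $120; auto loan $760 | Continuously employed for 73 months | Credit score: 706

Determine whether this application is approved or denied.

Denied

LTV = 37,000/39,000 = 94.9% > 85%
Total monthly debts = (365 + 445 + 90 + 120 + 760) = 1,780. DTI = 1,780/4,700 = 37.9% ≤ 40%
Employment 73 ≥ 6 months
Credit score 706 ≥ 580 (meets)
Fails on LTV.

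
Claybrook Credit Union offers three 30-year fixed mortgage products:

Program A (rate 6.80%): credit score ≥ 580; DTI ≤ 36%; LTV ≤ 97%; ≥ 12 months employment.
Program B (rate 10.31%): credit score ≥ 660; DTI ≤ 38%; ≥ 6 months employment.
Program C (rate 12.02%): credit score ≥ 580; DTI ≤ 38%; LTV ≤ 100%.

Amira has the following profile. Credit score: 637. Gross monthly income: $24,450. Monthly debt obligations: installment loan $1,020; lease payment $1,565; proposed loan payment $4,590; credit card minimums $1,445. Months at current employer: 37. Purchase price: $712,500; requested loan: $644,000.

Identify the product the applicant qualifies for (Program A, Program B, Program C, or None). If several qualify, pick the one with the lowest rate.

Total debts = (1,020 + 1,565 + 4,590 + 1,445) = 8,620; DTI = 8,620/24,450 = 35.3%.
LTV = 644,000/712,500 = 90.4%.
Program A: score 637 ≥ 580; DTI 35.3% ≤ 36%; LTV 90.4% ≤ 97%; employment 37 ≥ 12 mo → qualifies.
Program B: score 637 < 660; DTI 35.3% ≤ 38%; employment 37 ≥ 6 mo → does not qualify.
Program C: score 637 ≥ 580; DTI 35.3% ≤ 38%; LTV 90.4% ≤ 100% → qualifies.
Qualifying: Program A, Program C. Lowest rate is 6.80% → Program A.

Program A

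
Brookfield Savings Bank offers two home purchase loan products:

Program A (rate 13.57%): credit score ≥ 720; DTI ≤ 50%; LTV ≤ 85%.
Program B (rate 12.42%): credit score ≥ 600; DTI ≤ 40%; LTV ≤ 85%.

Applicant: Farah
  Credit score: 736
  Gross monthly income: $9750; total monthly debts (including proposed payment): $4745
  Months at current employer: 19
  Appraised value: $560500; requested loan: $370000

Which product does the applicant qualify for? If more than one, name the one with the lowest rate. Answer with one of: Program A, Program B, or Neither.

Program A

DTI = 4,745/9,750 = 48.7%.
LTV = 370,000/560,500 = 66%.
Program A: score 736 ≥ 720; DTI 48.7% ≤ 50%; LTV 66% ≤ 85% → qualifies.
Program B: score 736 ≥ 600; DTI 48.7% > 40%; LTV 66% ≤ 85% → does not qualify.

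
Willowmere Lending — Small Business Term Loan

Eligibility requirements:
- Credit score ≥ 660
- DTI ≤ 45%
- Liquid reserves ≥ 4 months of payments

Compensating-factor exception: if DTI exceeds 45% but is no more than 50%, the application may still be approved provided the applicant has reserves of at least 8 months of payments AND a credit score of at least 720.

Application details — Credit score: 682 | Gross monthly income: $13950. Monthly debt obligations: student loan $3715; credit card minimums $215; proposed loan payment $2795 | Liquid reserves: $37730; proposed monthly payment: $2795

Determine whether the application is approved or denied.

Denied

Credit score 682 ≥ 660 (meets base)
Total debts = (3,715 + 215 + 2,795) = 6,725. DTI = 6,725/13,950 = 48.2% > 45% — standard DTI limit exceeded.
Reserves = 37,730/2,795 = 13.5 months ≥ 4
DTI 48.2% is within the 45%–50% exception band; checking compensating factors.
Override check — reserves: 13.5 mo (ok); score: 682 (below 720).
Compensating-factor requirement not fully met.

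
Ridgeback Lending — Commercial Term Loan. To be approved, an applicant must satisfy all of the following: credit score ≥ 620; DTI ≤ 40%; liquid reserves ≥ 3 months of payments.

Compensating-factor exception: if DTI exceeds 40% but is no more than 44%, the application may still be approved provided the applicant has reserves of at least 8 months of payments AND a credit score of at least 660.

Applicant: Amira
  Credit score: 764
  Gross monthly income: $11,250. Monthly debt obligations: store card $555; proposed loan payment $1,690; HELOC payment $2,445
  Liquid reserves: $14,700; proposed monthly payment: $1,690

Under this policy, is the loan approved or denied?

Credit score 764 ≥ 620 (meets base)
Total debts = (555 + 1,690 + 2,445) = 4,690. DTI: 4,690 ÷ 11,250 = 41.7%, over the 40% base limit.
Reserves = 14,700/1,690 = 8.7 months ≥ 3
DTI 41.7% is within the 40%–44% exception band; checking compensating factors.
Override check — reserves: 8.7 mo (ok); score: 764 (ok).
Both override conditions satisfied; DTI exception granted.

Approved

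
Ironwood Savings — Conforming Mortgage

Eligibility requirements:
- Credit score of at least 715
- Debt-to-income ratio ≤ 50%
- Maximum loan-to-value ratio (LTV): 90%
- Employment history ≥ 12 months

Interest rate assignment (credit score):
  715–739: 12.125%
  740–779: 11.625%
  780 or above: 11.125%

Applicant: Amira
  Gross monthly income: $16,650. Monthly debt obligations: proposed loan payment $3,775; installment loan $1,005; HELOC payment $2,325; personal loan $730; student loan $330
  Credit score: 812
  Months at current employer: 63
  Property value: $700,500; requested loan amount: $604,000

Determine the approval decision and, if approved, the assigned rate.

Credit score 812 ≥ 715 (meets minimum)
Loan-to-value = 604,000/700,500 = 86.2% — pass (90% max)
Employment 63 ≥ 12 months
Total monthly debts = (3,775 + 1,005 + 2,325 + 730 + 330) = 8,165. DTI: 8,165 ÷ 16,650 = 49%, within the 50% cap
All requirements met. Score 812 falls in the 780 or above tier → 11.125%.

Approved at 11.125%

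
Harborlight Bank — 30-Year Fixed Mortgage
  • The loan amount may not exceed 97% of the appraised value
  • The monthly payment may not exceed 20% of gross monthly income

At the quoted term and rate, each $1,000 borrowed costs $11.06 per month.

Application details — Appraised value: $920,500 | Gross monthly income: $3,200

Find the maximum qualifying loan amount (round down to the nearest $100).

$57,800

Payment cap: 20% × $3,200 = $640/month.
At $11.06 per $1,000, that supports 640/11.06 × 1,000 ≈ $57,866 → $57,800.
LTV cap: 97% × $920,500 = $892,885 → $892,800.
Binding constraint: payment-to-income.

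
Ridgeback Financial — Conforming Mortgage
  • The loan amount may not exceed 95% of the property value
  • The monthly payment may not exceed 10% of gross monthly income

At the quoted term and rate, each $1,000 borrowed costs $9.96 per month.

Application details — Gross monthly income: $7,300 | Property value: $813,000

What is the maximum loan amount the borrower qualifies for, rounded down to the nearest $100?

Payment cap: 10% × $7,300 = $730/month.
At $9.96 per $1,000, that supports 730/9.96 × 1,000 ≈ $73,293 → $73,200.
LTV cap: 95% × $813,000 = $772,350 → $772,300.
Binding constraint: payment-to-income.

$73,200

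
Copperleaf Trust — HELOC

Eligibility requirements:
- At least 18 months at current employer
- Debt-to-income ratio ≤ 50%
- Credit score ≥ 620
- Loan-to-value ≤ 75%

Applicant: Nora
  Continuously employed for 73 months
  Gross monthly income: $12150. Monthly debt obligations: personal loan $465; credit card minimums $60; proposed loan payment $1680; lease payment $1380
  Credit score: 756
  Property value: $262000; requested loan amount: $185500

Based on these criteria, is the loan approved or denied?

Employment 73 ≥ 18 months
Total monthly debts = (465 + 60 + 1,680 + 1,380) = 3,585. DTI = 3,585/12,150 = 29.5% ≤ 50%
Credit score 756 ≥ 620 (meets)
LTV = 185,500/262,000 = 70.8% ≤ 75%
All criteria satisfied.

Approved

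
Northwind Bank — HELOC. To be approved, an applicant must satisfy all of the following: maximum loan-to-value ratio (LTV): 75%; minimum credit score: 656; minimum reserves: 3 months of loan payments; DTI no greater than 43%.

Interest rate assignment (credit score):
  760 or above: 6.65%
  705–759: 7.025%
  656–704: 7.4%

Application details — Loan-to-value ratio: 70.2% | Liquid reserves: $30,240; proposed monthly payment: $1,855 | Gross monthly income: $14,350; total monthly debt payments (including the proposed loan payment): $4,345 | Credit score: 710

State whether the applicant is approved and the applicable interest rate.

Credit score 710 ≥ 656 (meets minimum)
Debt-to-income = 4,345/14,350 = 30.3% — meets 43% limit
LTV 70.2% ≤ 75%
Liquid reserves cover 30,240/1,855 = 16.3 months — ≥ 3 required
All requirements met. Score 710 falls in the 705–759 tier → 7.025%.

Approved at 7.025%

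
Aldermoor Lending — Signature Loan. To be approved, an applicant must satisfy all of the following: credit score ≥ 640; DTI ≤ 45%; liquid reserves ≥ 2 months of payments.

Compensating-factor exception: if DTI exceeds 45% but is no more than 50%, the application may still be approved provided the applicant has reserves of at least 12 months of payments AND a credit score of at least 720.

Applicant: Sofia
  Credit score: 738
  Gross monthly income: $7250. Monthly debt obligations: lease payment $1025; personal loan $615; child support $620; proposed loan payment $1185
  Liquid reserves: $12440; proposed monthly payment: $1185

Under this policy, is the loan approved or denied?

Credit score 738 ≥ 640 (meets base)
Total debts = (1,025 + 615 + 620 + 1,185) = 3,445. DTI = 3,445/7,250 = 47.5% > 45% — standard DTI limit exceeded.
Reserves: 12,440 ÷ 1,185 = 10.5 months (meets 2-month minimum)
47.5% falls in the override range (45%–50%), so the compensating-factor test applies.
Reserves 10.5 < 12 months; credit score 738 ≥ 720.
Override conditions not both satisfied; exception does not apply.

Denied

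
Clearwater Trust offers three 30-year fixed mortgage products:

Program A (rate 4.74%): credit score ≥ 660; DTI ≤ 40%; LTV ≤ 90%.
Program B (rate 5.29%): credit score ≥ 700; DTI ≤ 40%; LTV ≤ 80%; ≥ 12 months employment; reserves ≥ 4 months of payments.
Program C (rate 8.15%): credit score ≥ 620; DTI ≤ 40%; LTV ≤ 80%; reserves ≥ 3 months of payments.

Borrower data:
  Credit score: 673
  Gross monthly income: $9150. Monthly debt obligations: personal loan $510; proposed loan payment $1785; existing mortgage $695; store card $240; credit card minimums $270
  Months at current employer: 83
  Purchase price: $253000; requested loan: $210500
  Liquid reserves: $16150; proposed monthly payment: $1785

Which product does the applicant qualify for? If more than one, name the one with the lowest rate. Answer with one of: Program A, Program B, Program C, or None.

Program A

Total debts = (510 + 1,785 + 695 + 240 + 270) = 3,500; DTI = 3,500/9,150 = 38.3%.
LTV = 210,500/253,000 = 83.2%.
Reserves = 16,150/1,785 = 9.0 months.
Program A: score 673 ≥ 660; DTI 38.3% ≤ 40%; LTV 83.2% ≤ 90% → qualifies.
Program B: score 673 < 700; DTI 38.3% ≤ 40%; LTV 83.2% > 80%; employment 83 ≥ 12 mo; reserves 9.0 ≥ 4 mo → does not qualify.
Program C: score 673 ≥ 620; DTI 38.3% ≤ 40%; LTV 83.2% > 80%; reserves 9.0 ≥ 3 mo → does not qualify.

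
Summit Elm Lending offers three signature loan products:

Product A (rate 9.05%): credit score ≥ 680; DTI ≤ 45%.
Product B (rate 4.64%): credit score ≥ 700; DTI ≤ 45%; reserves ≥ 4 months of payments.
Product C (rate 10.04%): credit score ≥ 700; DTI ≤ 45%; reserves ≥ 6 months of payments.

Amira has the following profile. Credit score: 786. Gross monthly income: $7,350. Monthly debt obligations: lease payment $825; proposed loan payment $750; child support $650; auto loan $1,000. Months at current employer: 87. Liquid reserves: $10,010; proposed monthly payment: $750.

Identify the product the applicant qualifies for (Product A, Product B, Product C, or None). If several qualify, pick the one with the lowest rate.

Product B

Total debts = (825 + 750 + 650 + 1,000) = 3,225; DTI = 3,225/7,350 = 43.9%.
Reserves = 10,010/750 = 13.3 months.
Product A: score 786 ≥ 680; DTI 43.9% ≤ 45% → qualifies.
Product B: score 786 ≥ 700; DTI 43.9% ≤ 45%; reserves 13.3 ≥ 4 mo → qualifies.
Product C: score 786 ≥ 700; DTI 43.9% ≤ 45%; reserves 13.3 ≥ 6 mo → qualifies.
Qualifying: Product A, Product B, Product C. Lowest rate is 4.64% → Product B.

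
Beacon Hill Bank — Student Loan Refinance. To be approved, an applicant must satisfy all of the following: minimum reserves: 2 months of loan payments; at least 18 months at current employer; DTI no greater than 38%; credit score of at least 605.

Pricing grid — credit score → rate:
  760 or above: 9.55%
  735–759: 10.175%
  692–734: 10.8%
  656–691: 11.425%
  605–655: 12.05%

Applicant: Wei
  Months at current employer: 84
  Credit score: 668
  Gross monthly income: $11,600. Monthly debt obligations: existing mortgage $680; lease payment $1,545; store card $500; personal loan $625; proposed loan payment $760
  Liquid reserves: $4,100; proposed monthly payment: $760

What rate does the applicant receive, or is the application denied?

Credit score 668 ≥ 605 (meets minimum)
Employment 84 ≥ 18 months
Liquid reserves cover 4,100/760 = 5.4 months — ≥ 2 required
Total monthly debts = (680 + 1,545 + 500 + 625 + 760) = 4,110. DTI = 4,110/11,600 = 35.4% ≤ 38%
All requirements met. Score 668 falls in the 656–691 tier → 11.425%.

Approved at 11.425%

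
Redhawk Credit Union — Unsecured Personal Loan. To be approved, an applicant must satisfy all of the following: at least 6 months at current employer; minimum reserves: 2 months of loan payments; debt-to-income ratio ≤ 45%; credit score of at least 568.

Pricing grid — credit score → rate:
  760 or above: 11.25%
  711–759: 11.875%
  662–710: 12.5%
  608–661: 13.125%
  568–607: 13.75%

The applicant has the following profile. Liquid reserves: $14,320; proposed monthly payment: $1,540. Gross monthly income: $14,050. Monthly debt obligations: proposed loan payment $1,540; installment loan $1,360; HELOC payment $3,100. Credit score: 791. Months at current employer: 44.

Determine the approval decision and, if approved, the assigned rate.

Approved at 11.25%

Credit score 791 ≥ 568 (meets minimum)
Employment 44 ≥ 6 months
Liquid reserves cover 14,320/1,540 = 9.3 months — ≥ 2 required
Total monthly debts = (1,540 + 1,360 + 3,100) = 6,000. Debt-to-income = 6,000/14,050 = 42.7% — meets 45% limit
All requirements met. Score 791 falls in the 760 or above tier → 11.25%.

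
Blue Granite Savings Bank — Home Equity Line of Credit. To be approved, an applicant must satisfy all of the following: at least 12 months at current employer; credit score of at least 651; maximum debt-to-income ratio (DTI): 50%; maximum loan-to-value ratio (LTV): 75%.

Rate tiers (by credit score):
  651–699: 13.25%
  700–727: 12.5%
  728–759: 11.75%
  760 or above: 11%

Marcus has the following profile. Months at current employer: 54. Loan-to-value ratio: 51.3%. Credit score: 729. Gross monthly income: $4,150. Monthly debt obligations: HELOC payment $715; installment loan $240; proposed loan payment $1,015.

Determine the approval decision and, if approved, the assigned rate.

Credit score 729 ≥ 651 (meets minimum)
LTV 51.3% — within 75%
Employment 54 ≥ 12 months
Total monthly debts = (715 + 240 + 1,015) = 1,970. Debt-to-income = 1,970/4,150 = 47.5% — meets 50% limit
All requirements met. Score 729 falls in the 728–759 tier → 11.75%.

Approved at 11.75%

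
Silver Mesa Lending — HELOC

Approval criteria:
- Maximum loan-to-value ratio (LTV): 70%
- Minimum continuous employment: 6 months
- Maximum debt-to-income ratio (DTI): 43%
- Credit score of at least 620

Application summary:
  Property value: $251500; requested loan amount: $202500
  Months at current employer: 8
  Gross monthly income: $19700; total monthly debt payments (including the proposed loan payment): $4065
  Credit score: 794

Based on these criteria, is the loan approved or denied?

Loan-to-value = 202,500/251,500 = 80.5% — fail (70% max)
Employment 8 ≥ 6 months
DTI = 4,065/19,700 = 20.6% ≤ 43%
Credit score 794 ≥ 620 (meets)
Fails on LTV.

Denied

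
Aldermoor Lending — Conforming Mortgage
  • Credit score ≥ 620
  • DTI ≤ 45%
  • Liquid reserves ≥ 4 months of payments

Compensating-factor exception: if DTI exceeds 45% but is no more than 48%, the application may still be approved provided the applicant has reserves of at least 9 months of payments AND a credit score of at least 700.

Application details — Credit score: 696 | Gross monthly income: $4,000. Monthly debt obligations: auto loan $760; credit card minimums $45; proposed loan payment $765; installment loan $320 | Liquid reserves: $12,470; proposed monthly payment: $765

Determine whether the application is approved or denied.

Denied

Credit score 696 ≥ 620 (meets base)
Total debts = (760 + 45 + 765 + 320) = 1,890. DTI = 1,890/4,000 = 47.2% > 45% — standard DTI limit exceeded.
Liquid reserves cover 12,470/765 = 16.3 months — ≥ 4 required
47.2% falls in the override range (45%–48%), so the compensating-factor test applies.
Override check — reserves: 16.3 mo (ok); score: 696 (below 700).
Override conditions not both satisfied; exception does not apply.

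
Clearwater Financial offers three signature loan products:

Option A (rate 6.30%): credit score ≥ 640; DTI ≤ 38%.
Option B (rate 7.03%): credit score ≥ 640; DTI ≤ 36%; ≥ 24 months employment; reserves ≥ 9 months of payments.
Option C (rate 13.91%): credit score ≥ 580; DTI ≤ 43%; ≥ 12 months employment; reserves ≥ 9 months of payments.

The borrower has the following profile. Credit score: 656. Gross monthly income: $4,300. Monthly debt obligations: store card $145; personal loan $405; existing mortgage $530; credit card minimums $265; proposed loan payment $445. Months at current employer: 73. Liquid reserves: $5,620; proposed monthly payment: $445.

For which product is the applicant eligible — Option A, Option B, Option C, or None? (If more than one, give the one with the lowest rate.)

Option C

Total debts = (145 + 405 + 530 + 265 + 445) = 1,790; DTI = 1,790/4,300 = 41.6%.
Reserves = 5,620/445 = 12.6 months.
Option A: score 656 ≥ 640; DTI 41.6% > 38% → does not qualify.
Option B: score 656 ≥ 640; DTI 41.6% > 36%; employment 73 ≥ 24 mo; reserves 12.6 ≥ 9 mo → does not qualify.
Option C: score 656 ≥ 580; DTI 41.6% ≤ 43%; employment 73 ≥ 12 mo; reserves 12.6 ≥ 9 mo → qualifies.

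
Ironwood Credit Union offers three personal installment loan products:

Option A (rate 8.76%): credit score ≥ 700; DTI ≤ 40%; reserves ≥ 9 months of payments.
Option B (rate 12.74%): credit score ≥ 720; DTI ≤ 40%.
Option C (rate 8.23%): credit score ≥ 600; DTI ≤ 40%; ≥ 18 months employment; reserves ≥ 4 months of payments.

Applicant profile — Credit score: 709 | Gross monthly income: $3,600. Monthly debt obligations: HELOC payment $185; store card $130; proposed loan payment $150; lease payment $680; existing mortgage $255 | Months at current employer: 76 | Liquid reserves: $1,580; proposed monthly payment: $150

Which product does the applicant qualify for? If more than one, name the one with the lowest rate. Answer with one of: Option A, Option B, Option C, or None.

Option C

Total debts = (185 + 130 + 150 + 680 + 255) = 1,400; DTI = 1,400/3,600 = 38.9%.
Reserves = 1,580/150 = 10.5 months.
Option A: score 709 ≥ 700; DTI 38.9% ≤ 40%; reserves 10.5 ≥ 9 mo → qualifies.
Option B: score 709 < 720; DTI 38.9% ≤ 40% → does not qualify.
Option C: score 709 ≥ 600; DTI 38.9% ≤ 40%; employment 76 ≥ 18 mo; reserves 10.5 ≥ 4 mo → qualifies.
Qualifying: Option A, Option C. Lowest rate is 8.23% → Option C.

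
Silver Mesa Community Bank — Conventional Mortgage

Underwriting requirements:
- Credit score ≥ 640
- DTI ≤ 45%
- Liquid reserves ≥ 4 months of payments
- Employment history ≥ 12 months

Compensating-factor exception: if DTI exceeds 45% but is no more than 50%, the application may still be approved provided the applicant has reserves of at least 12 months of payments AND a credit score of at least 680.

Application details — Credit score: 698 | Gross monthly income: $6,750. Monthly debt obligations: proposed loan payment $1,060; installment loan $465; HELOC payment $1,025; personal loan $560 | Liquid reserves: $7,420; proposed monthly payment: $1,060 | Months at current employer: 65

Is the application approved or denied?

Credit score 698 ≥ 640 (meets base)
Total debts = (1,060 + 465 + 1,025 + 560) = 3,110. DTI: 3,110 ÷ 6,750 = 46.1%, over the 45% base limit.
Liquid reserves cover 7,420/1,060 = 7.0 months — ≥ 4 required
Employment 65 ≥ 12 months
46.1% falls in the override range (45%–50%), so the compensating-factor test applies.
Reserves 7.0 < 12 months; credit score 698 ≥ 680.
Override conditions not both satisfied; exception does not apply.

Denied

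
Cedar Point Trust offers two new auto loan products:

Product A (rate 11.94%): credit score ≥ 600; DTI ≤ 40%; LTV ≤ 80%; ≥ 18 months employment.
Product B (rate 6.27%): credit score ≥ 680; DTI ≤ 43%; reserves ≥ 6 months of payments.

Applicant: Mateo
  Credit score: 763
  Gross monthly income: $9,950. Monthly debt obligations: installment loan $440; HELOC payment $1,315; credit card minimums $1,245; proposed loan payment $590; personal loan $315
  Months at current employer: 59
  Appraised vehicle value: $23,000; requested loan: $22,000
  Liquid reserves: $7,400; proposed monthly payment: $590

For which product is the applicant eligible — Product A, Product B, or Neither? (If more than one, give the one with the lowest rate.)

Product B

Total debts = (440 + 1,315 + 1,245 + 590 + 315) = 3,905; DTI = 3,905/9,950 = 39.2%.
LTV = 22,000/23,000 = 95.7%.
Reserves = 7,400/590 = 12.5 months.
Product A: score 763 ≥ 600; DTI 39.2% ≤ 40%; LTV 95.7% > 80%; employment 59 ≥ 18 mo → does not qualify.
Product B: score 763 ≥ 680; DTI 39.2% ≤ 43%; reserves 12.5 ≥ 6 mo → qualifies.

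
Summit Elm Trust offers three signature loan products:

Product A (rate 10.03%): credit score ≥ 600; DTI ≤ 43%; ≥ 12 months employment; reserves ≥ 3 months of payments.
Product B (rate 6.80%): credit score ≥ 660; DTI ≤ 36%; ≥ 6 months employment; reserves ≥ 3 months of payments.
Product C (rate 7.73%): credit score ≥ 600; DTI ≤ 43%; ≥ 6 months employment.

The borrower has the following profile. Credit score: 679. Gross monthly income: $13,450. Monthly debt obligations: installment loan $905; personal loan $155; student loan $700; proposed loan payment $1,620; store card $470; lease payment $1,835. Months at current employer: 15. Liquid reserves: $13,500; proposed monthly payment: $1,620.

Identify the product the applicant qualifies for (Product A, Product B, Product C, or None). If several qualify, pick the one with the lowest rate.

Total debts = (905 + 155 + 700 + 1,620 + 470 + 1,835) = 5,685; DTI = 5,685/13,450 = 42.3%.
Reserves = 13,500/1,620 = 8.3 months.
Product A: score 679 ≥ 600; DTI 42.3% ≤ 43%; employment 15 ≥ 12 mo; reserves 8.3 ≥ 3 mo → qualifies.
Product B: score 679 ≥ 660; DTI 42.3% > 36%; employment 15 ≥ 6 mo; reserves 8.3 ≥ 3 mo → does not qualify.
Product C: score 679 ≥ 600; DTI 42.3% ≤ 43%; employment 15 ≥ 6 mo → qualifies.
Qualifying: Product A, Product C. Lowest rate is 7.73% → Product C.

Product C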